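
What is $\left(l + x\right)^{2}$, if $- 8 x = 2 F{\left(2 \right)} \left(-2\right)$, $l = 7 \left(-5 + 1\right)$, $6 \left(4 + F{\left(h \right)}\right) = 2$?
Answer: $\frac{32041}{36} \approx 890.03$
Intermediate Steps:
$F{\left(h \right)} = - \frac{11}{3}$ ($F{\left(h \right)} = -4 + \frac{1}{6} \cdot 2 = -4 + \frac{1}{3} = - \frac{11}{3}$)
$l = -28$ ($l = 7 \left(-4\right) = -28$)
$x = - \frac{11}{6}$ ($x = - \frac{2 \left(- \frac{11}{3}\right) \left(-2\right)}{8} = - \frac{\left(- \frac{22}{3}\right) \left(-2\right)}{8} = \left(- \frac{1}{8}\right) \frac{44}{3} = - \frac{11}{6} \approx -1.8333$)
$\left(l + x\right)^{2} = \left(-28 - \frac{11}{6}\right)^{2} = \left(- \frac{179}{6}\right)^{2} = \frac{32041}{36}$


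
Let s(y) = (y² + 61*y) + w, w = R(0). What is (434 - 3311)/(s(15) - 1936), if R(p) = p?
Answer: 2877/796 ≈ 3.6143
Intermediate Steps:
w = 0
s(y) = y² + 61*y (s(y) = (y² + 61*y) + 0 = y² + 61*y)
(434 - 3311)/(s(15) - 1936) = (434 - 3311)/(15*(61 + 15) - 1936) = -2877/(15*76 - 1936) = -2877/(1140 - 1936) = -2877/(-796) = -2877*(-1/796) = 2877/796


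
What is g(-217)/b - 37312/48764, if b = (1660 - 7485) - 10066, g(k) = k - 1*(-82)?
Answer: -48861821/64575727 ≈ -0.75666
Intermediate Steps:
g(k) = 82 + k (g(k) = k + 82 = 82 + k)
b = -15891 (b = -5825 - 10066 = -15891)
g(-217)/b - 37312/48764 = (82 - 217)/(-15891) - 37312/48764 = -135*(-1/15891) - 37312*1/48764 = 45/5297 - 9328/12191 = -48861821/64575727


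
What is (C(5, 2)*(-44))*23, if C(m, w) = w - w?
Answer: 0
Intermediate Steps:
C(m, w) = 0
(C(5, 2)*(-44))*23 = (0*(-44))*23 = 0*23 = 0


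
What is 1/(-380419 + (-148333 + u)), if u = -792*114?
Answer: -1/619040 ≈ -1.6154e-6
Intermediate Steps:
u = -90288
1/(-380419 + (-148333 + u)) = 1/(-380419 + (-148333 - 90288)) = 1/(-380419 - 238621) = 1/(-619040) = -1/619040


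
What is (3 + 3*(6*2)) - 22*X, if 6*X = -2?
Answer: 139/3 ≈ 46.333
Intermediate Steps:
X = -⅓ (X = (⅙)*(-2) = -⅓ ≈ -0.33333)
(3 + 3*(6*2)) - 22*X = (3 + 3*(6*2)) - 22*(-⅓) = (3 + 3*12) + 22/3 = (3 + 36) + 22/3 = 39 + 22/3 = 139/3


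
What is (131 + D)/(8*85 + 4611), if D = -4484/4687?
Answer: 609513/24798917 ≈ 0.024578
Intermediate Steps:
D = -4484/4687 (D = -4484*1/4687 = -4484/4687 ≈ -0.95669)
(131 + D)/(8*85 + 4611) = (131 - 4484/4687)/(8*85 + 4611) = 609513/(4687*(680 + 4611)) = (609513/4687)/5291 = (609513/4687)*(1/5291) = 609513/24798917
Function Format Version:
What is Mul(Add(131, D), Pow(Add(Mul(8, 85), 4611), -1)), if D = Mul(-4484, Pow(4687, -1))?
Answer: Rational(609513, 24798917) ≈ 0.024578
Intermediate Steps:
D = Rational(-4484, 4687) (D = Mul(-4484, Rational(1, 4687)) = Rational(-4484, 4687) ≈ -0.95669)
Mul(Add(131, D), Pow(Add(Mul(8, 85), 4611), -1)) = Mul(Add(131, Rational(-4484, 4687)), Pow(Add(Mul(8, 85), 4611), -1)) = Mul(Rational(609513, 4687), Pow(Add(680, 4611), -1)) = Mul(Rational(609513, 4687), Pow(5291, -1)) = Mul(Rational(609513, 4687), Rational(1, 5291)) = Rational(609513, 24798917)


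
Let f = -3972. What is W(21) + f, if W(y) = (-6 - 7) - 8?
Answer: -3993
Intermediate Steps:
W(y) = -21 (W(y) = -13 - 8 = -21)
W(21) + f = -21 - 3972 = -3993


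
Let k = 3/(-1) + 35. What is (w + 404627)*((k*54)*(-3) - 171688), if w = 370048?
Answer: -137018316600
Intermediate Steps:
k = 32 (k = 3*(-1) + 35 = -3 + 35 = 32)
(w + 404627)*((k*54)*(-3) - 171688) = (370048 + 404627)*((32*54)*(-3) - 171688) = 774675*(1728*(-3) - 171688) = 774675*(-5184 - 171688) = 774675*(-176872) = -137018316600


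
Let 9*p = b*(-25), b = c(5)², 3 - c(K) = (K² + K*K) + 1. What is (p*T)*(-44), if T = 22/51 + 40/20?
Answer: 34918400/51 ≈ 6.8467e+5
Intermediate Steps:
T = 124/51 (T = 22*(1/51) + 40*(1/20) = 22/51 + 2 = 124/51 ≈ 2.4314)
c(K) = 2 - 2*K² (c(K) = 3 - ((K² + K*K) + 1) = 3 - ((K² + K²) + 1) = 3 - (2*K² + 1) = 3 - (1 + 2*K²) = 3 + (-1 - 2*K²) = 2 - 2*K²)
b = 2304 (b = (2 - 2*5²)² = (2 - 2*25)² = (2 - 50)² = (-48)² = 2304)
p = -6400 (p = (2304*(-25))/9 = (⅑)*(-57600) = -6400)
(p*T)*(-44) = -6400*124/51*(-44) = -793600/51*(-44) = 34918400/51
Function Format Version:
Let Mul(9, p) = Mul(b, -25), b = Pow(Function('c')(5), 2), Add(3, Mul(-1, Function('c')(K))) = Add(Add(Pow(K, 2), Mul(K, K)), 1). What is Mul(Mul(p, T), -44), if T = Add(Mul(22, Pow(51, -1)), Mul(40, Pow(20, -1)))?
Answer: Rational(34918400, 51) ≈ 6.8467e+5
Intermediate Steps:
T = Rational(124, 51) (T = Add(Mul(22, Rational(1, 51)), Mul(40, Rational(1, 20))) = Add(Rational(22, 51), 2) = Rational(124, 51) ≈ 2.4314)
Function('c')(K) = Add(2, Mul(-2, Pow(K, 2))) (Function('c')(K) = Add(3, Mul(-1, Add(Add(Pow(K, 2), Mul(K, K)), 1))) = Add(3, Mul(-1, Add(Add(Pow(K, 2), Pow(K, 2)), 1))) = Add(3, Mul(-1, Add(Mul(2, Pow(K, 2)), 1))) = Add(3, Mul(-1, Add(1, Mul(2, Pow(K, 2))))) = Add(3, Add(-1, Mul(-2, Pow(K, 2)))) = Add(2, Mul(-2, Pow(K, 2))))
b = 2304 (b = Pow(Add(2, Mul(-2, Pow(5, 2))), 2) = Pow(Add(2, Mul(-2, 25)), 2) = Pow(Add(2, -50), 2) = Pow(-48, 2) = 2304)
p = -6400 (p = Mul(Rational(1, 9), Mul(2304, -25)) = Mul(Rational(1, 9), -57600) = -6400)
Mul(Mul(p, T), -44) = Mul(Mul(-6400, Rational(124, 51)), -44) = Mul(Rational(-793600, 51), -44) = Rational(34918400, 51)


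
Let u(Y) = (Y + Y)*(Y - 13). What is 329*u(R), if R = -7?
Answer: 92120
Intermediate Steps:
u(Y) = 2*Y*(-13 + Y) (u(Y) = (2*Y)*(-13 + Y) = 2*Y*(-13 + Y))
329*u(R) = 329*(2*(-7)*(-13 - 7)) = 329*(2*(-7)*(-20)) = 329*280 = 92120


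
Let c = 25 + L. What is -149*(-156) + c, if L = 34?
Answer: 23303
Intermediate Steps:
c = 59 (c = 25 + 34 = 59)
-149*(-156) + c = -149*(-156) + 59 = 23244 + 59 = 23303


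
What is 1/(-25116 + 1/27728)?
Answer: -27728/696416447 ≈ -3.9815e-5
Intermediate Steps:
1/(-25116 + 1/27728) = 1/(-696416447/27728) = -27728/696416447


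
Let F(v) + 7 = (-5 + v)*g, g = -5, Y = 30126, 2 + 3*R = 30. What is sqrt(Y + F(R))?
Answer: 2*sqrt(67719)/3 ≈ 173.49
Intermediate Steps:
R = 28/3 (R = -2/3 + (1/3)*30 = -2/3 + 10 = 28/3 ≈ 9.3333)
F(v) = 18 - 5*v (F(v) = -7 + (-5 + v)*(-5) = -7 + (25 - 5*v) = 18 - 5*v)
sqrt(Y + F(R)) = sqrt(30126 + (18 - 5*28/3)) = sqrt(30126 + (18 - 140/3)) = sqrt(30126 - 86/3) = sqrt(90292/3) = 2*sqrt(67719)/3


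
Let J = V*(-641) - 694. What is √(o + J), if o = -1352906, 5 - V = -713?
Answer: I*√1813838 ≈ 1346.8*I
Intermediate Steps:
V = 718 (V = 5 - 1*(-713) = 5 + 713 = 718)
J = -460932 (J = 718*(-641) - 694 = -460238 - 694 = -460932)
√(o + J) = √(-1352906 - 460932) = √(-1813838) = I*√1813838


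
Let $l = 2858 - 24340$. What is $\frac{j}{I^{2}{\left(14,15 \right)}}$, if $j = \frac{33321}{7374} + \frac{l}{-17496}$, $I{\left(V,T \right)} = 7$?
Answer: $\frac{8826101}{75259044} \approx 0.11728$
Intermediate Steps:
$l = -21482$
$j = \frac{61782707}{10751292}$ ($j = \frac{33321}{7374} - \frac{21482}{-17496} = 33321 \cdot \frac{1}{7374} - - \frac{10741}{8748} = \frac{11107}{2458} + \frac{10741}{8748} = \frac{61782707}{10751292} \approx 5.7465$)
$\frac{j}{I^{2}{\left(14,15 \right)}} = \frac{61782707}{10751292 \cdot 7^{2}} = \frac{61782707}{10751292 \cdot 49} = \frac{61782707}{10751292} \cdot \frac{1}{49} = \frac{8826101}{75259044}$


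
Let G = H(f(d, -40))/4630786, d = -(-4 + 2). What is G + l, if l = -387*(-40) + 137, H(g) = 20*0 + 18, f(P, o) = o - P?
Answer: 36159492490/2315393 ≈ 15617.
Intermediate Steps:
d = 2 (d = -1*(-2) = 2)
H(g) = 18 (H(g) = 0 + 18 = 18)
G = 9/2315393 (G = 18/4630786 = 18*(1/4630786) = 9/2315393 ≈ 3.8870e-6)
l = 15617 (l = 15480 + 137 = 15617)
G + l = 9/2315393 + 15617 = 36159492490/2315393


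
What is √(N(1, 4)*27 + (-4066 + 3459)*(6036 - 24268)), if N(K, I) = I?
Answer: 2*√2766733 ≈ 3326.7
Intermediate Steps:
√(N(1, 4)*27 + (-4066 + 3459)*(6036 - 24268)) = √(4*27 + (-4066 + 3459)*(6036 - 24268)) = √(108 - 607*(-18232)) = √(108 + 11066824) = √11066932 = 2*√2766733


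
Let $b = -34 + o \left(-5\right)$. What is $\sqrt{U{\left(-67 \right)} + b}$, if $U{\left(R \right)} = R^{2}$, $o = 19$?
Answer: $2 \sqrt{1090} \approx 66.03$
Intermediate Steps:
$b = -129$ ($b = -34 + 19 \left(-5\right) = -34 - 95 = -129$)
$\sqrt{U{\left(-67 \right)} + b} = \sqrt{\left(-67\right)^{2} - 129} = \sqrt{4489 - 129} = \sqrt{4360} = 2 \sqrt{1090}$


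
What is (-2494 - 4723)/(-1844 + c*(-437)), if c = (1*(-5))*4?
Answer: -7217/6896 ≈ -1.0465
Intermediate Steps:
c = -20 (c = -5*4 = -20)
(-2494 - 4723)/(-1844 + c*(-437)) = (-2494 - 4723)/(-1844 - 20*(-437)) = -7217/(-1844 + 8740) = -7217/6896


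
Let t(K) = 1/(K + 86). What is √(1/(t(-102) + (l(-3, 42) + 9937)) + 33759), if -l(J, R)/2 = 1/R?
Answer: √376330210846147095/3338795 ≈ 183.74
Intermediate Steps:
l(J, R) = -2/R
t(K) = 1/(86 + K)
√(1/(t(-102) + (l(-3, 42) + 9937)) + 33759) = √(1/(1/(86 - 102) + (-2/42 + 9937)) + 33759) = √(1/(1/(-16) + (-2*1/42 + 9937)) + 33759) = √(1/(-1/16 + (-1/21 + 9937)) + 33759) = √(1/(-1/16 + 208676/21) + 33759) = √(1/(3338795/336) + 33759) = √(336/3338795 + 33759) = √(112714380741/3338795) = √376330210846147095/3338795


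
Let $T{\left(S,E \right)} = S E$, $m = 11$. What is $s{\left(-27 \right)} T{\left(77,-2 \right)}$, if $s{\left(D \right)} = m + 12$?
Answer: $-3542$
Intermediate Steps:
$T{\left(S,E \right)} = E S$
$s{\left(D \right)} = 23$ ($s{\left(D \right)} = 11 + 12 = 23$)
$s{\left(-27 \right)} T{\left(77,-2 \right)} = 23 \left(\left(-2\right) 77\right) = 23 \left(-154\right) = -3542$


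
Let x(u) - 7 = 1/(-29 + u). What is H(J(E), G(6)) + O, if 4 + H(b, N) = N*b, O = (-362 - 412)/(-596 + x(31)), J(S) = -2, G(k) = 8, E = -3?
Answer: -21992/1177 ≈ -18.685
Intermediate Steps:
x(u) = 7 + 1/(-29 + u)
O = 1548/1177 (O = (-362 - 412)/(-596 + (-202 + 7*31)/(-29 + 31)) = -774/(-596 + (-202 + 217)/2) = -774/(-596 + (½)*15) = -774/(-596 + 15/2) = -774/(-1177/2) = -774*(-2/1177) = 1548/1177 ≈ 1.3152)
H(b, N) = -4 + N*b
H(J(E), G(6)) + O = (-4 + 8*(-2)) + 1548/1177 = (-4 - 16) + 1548/1177 = -20 + 1548/1177 = -21992/1177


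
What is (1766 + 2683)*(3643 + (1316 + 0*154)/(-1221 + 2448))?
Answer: 6630903791/409 ≈ 1.6212e+7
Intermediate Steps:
(1766 + 2683)*(3643 + (1316 + 0*154)/(-1221 + 2448)) = 4449*(3643 + (1316 + 0)/1227) = 4449*(3643 + 1316*(1/1227)) = 4449*(3643 + 1316/1227) = 4449*(4471277/1227) = 6630903791/409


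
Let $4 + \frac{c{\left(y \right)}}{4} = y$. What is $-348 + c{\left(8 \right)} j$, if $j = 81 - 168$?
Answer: $-1740$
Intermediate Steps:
$c{\left(y \right)} = -16 + 4 y$
$j = -87$
$-348 + c{\left(8 \right)} j = -348 + \left(-16 + 4 \cdot 8\right) \left(-87\right) = -348 + \left(-16 + 32\right) \left(-87\right) = -348 + 16 \left(-87\right) = -348 - 1392 = -1740$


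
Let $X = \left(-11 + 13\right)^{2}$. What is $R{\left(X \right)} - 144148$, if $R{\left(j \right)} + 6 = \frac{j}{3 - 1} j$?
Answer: $-144146$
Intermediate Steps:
$X = 4$ ($X = 2^{2} = 4$)
$R{\left(j \right)} = -6 + \frac{j^{2}}{2}$ ($R{\left(j \right)} = -6 + \frac{j}{3 - 1} j = -6 + \frac{j}{2} j = -6 + \frac{j^{2}}{2}$)
$R{\left(X \right)} - 144148 = \left(-6 + \frac{4^{2}}{2}\right) - 144148 = \left(-6 + \frac{1}{2} \cdot 16\right) - 144148 = \left(-6 + 8\right) - 144148 = 2 - 144148 = -144146$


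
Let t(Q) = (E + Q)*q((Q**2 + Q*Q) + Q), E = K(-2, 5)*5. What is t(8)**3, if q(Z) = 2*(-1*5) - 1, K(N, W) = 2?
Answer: -7762392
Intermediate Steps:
E = 10 (E = 2*5 = 10)
q(Z) = -11 (q(Z) = 2*(-5) - 1 = -10 - 1 = -11)
t(Q) = -110 - 11*Q (t(Q) = (10 + Q)*(-11) = -110 - 11*Q)
t(8)**3 = (-110 - 11*8)**3 = (-110 - 88)**3 = (-198)**3 = -7762392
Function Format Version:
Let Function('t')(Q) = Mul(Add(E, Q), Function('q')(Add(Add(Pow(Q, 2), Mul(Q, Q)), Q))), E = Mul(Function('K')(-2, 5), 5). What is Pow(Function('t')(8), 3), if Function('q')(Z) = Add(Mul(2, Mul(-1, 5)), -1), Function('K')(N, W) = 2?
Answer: -7762392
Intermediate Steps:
E = 10 (E = Mul(2, 5) = 10)
Function('q')(Z) = -11 (Function('q')(Z) = Add(Mul(2, -5), -1) = Add(-10, -1) = -11)
Function('t')(Q) = Add(-110, Mul(-11, Q)) (Function('t')(Q) = Mul(Add(10, Q), -11) = Add(-110, Mul(-11, Q)))
Pow(Function('t')(8), 3) = Pow(Add(-110, Mul(-11, 8)), 3) = Pow(Add(-110, -88), 3) = Pow(-198, 3) = -7762392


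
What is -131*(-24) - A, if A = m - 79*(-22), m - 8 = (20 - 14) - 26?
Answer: 1418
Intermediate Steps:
m = -12 (m = 8 + ((20 - 14) - 26) = 8 + (6 - 26) = 8 - 20 = -12)
A = 1726 (A = -12 - 79*(-22) = -12 + 1738 = 1726)
-131*(-24) - A = -131*(-24) - 1*1726 = 3144 - 1726 = 1418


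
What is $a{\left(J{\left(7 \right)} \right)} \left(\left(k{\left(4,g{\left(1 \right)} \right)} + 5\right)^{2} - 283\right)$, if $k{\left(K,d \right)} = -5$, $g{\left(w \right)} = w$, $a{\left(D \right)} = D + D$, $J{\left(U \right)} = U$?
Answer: $-3962$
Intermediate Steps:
$a{\left(D \right)} = 2 D$
$a{\left(J{\left(7 \right)} \right)} \left(\left(k{\left(4,g{\left(1 \right)} \right)} + 5\right)^{2} - 283\right) = 2 \cdot 7 \left(\left(-5 + 5\right)^{2} - 283\right) = 14 \left(0^{2} - 283\right) = 14 \left(0 - 283\right) = 14 \left(-283\right) = -3962$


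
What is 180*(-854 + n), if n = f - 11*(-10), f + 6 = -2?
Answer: -135360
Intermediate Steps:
f = -8 (f = -6 - 2 = -8)
n = 102 (n = -8 - 11*(-10) = -8 + 110 = 102)
180*(-854 + n) = 180*(-854 + 102) = 180*(-752) = -135360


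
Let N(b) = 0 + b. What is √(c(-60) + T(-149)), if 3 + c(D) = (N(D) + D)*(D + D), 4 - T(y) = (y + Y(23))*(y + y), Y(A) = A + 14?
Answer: 5*I*√759 ≈ 137.75*I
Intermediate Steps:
N(b) = b
Y(A) = 14 + A
T(y) = 4 - 2*y*(37 + y) (T(y) = 4 - (y + (14 + 23))*(y + y) = 4 - (y + 37)*2*y = 4 - (37 + y)*2*y = 4 - 2*y*(37 + y))
c(D) = -3 + 4*D² (c(D) = -3 + (D + D)*(D + D) = -3 + (2*D)*(2*D) = -3 + 4*D²)
√(c(-60) + T(-149)) = √((-3 + 4*(-60)²) + (4 - 74*(-149) - 2*(-149)²)) = √((-3 + 4*3600) + (4 + 11026 - 2*22201)) = √((-3 + 14400) + (4 + 11026 - 44402)) = √(14397 - 33372) = √(-18975) = 5*I*√759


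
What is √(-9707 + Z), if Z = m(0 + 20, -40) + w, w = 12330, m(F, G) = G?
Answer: 3*√287 ≈ 50.823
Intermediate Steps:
Z = 12290 (Z = -40 + 12330 = 12290)
√(-9707 + Z) = √(-9707 + 12290) = √2583 = 3*√287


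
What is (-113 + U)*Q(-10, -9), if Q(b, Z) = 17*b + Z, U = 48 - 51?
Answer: 20764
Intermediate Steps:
U = -3
Q(b, Z) = Z + 17*b
(-113 + U)*Q(-10, -9) = (-113 - 3)*(-9 + 17*(-10)) = -116*(-9 - 170) = -116*(-179) = 20764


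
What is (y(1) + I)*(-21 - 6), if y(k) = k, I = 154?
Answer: -4185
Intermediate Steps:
(y(1) + I)*(-21 - 6) = (1 + 154)*(-21 - 6) = 155*(-27) = -4185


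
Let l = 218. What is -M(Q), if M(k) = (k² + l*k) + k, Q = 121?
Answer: -41140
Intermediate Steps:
M(k) = k² + 219*k (M(k) = (k² + 218*k) + k = k² + 219*k)
-M(Q) = -121*(219 + 121) = -121*340 = -1*41140 = -41140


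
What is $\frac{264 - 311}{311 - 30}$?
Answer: $- \frac{47}{281} \approx -0.16726$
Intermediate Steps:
$\frac{264 - 311}{311 - 30} = - \frac{47}{281}$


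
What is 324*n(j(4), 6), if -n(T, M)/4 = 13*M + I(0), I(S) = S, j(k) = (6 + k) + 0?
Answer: -101088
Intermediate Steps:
j(k) = 6 + k
n(T, M) = -52*M (n(T, M) = -4*(13*M + 0) = -52*M)
324*n(j(4), 6) = 324*(-52*6) = 324*(-312) = -101088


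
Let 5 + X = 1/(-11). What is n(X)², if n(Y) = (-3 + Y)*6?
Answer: 285156/121 ≈ 2356.7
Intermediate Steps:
X = -56/11 (X = -5 + 1/(-11) = -5 - 1/11 = -56/11 ≈ -5.0909)
n(Y) = -18 + 6*Y
n(X)² = (-18 + 6*(-56/11))² = (-18 - 336/11)² = (-534/11)² = 285156/121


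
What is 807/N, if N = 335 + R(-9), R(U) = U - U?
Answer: 807/335 ≈ 2.4090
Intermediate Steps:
R(U) = 0
N = 335 (N = 335 + 0 = 335)
807/N = 807/335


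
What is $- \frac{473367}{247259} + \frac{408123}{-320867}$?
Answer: $- \frac{252799934046}{79337253553} \approx -3.1864$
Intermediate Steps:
$- \frac{473367}{247259} + \frac{408123}{-320867} = \left(-473367\right) \frac{1}{247259} + 408123 \left(- \frac{1}{320867}\right) = - \frac{473367}{247259} - \frac{408123}{320867} = - \frac{252799934046}{79337253553}$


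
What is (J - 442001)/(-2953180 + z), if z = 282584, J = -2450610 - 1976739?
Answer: 2434675/1335298 ≈ 1.8233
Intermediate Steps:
J = -4427349
(J - 442001)/(-2953180 + z) = (-4427349 - 442001)/(-2953180 + 282584) = -4869350/(-2670596) = -4869350*(-1/2670596) = 2434675/1335298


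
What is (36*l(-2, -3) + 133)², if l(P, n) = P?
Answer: 3721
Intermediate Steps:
(36*l(-2, -3) + 133)² = (36*(-2) + 133)² = (-72 + 133)² = 61² = 3721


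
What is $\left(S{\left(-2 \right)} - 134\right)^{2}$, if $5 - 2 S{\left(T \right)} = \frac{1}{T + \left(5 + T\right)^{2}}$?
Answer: $\frac{848241}{49} \approx 17311.0$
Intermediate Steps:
$S{\left(T \right)} = \frac{5}{2} - \frac{1}{2 \left(T + \left(5 + T\right)^{2}\right)}$
$\left(S{\left(-2 \right)} - 134\right)^{2} = \left(\frac{124 + 5 \left(-2\right)^{2} + 55 \left(-2\right)}{2 \left(25 + \left(-2\right)^{2} + 11 \left(-2\right)\right)} - 134\right)^{2} = \left(\frac{124 + 5 \cdot 4 - 110}{2 \left(25 + 4 - 22\right)} - 134\right)^{2} = \left(\frac{124 + 20 - 110}{2 \cdot 7} - 134\right)^{2} = \left(\frac{1}{2} \cdot \frac{1}{7} \cdot 34 - 134\right)^{2} = \left(\frac{17}{7} - 134\right)^{2} = \left(- \frac{921}{7}\right)^{2} = \frac{848241}{49}$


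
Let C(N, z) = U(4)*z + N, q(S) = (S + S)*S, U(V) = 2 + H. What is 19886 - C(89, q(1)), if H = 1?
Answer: 19791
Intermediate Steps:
U(V) = 3 (U(V) = 2 + 1 = 3)
q(S) = 2*S**2 (q(S) = (2*S)*S = 2*S**2)
C(N, z) = N + 3*z (C(N, z) = 3*z + N = N + 3*z)
19886 - C(89, q(1)) = 19886 - (89 + 3*(2*1**2)) = 19886 - (89 + 3*(2*1)) = 19886 - (89 + 3*2) = 19886 - (89 + 6) = 19886 - 1*95 = 19886 - 95 = 19791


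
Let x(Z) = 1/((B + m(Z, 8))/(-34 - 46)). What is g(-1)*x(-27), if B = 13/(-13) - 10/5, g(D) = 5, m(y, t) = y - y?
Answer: 400/3 ≈ 133.33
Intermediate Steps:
m(y, t) = 0
B = -3 (B = 13*(-1/13) - 10*⅕ = -1 - 2 = -3)
x(Z) = 80/3 (x(Z) = 1/((-3 + 0)/(-34 - 46)) = 1/(-3/(-80)) = 1/(-3*(-1/80)) = 1/(3/80) = 80/3)
g(-1)*x(-27) = 5*(80/3) = 400/3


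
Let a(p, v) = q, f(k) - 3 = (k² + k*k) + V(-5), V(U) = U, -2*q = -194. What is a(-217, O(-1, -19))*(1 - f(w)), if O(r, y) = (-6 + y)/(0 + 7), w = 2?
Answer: -485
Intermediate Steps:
q = 97 (q = -½*(-194) = 97)
O(r, y) = -6/7 + y/7 (O(r, y) = (-6 + y)/7 = (-6 + y)*(⅐) = -6/7 + y/7)
f(k) = -2 + 2*k² (f(k) = 3 + ((k² + k*k) - 5) = 3 + ((k² + k²) - 5) = 3 + (2*k² - 5) = 3 + (-5 + 2*k²) = -2 + 2*k²)
a(p, v) = 97
a(-217, O(-1, -19))*(1 - f(w)) = 97*(1 - (-2 + 2*2²)) = 97*(1 - (-2 + 2*4)) = 97*(1 - (-2 + 8)) = 97*(1 - 1*6) = 97*(1 - 6) = 97*(-5) = -485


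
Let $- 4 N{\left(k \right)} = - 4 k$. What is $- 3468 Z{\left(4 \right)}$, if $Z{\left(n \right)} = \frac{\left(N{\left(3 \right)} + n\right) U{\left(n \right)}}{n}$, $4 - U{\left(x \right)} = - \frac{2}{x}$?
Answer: $- \frac{54621}{2} \approx -27311.0$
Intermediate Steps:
$U{\left(x \right)} = 4 + \frac{2}{x}$ ($U{\left(x \right)} = 4 - - \frac{2}{x} = 4 + \frac{2}{x}$)
$N{\left(k \right)} = k$ ($N{\left(k \right)} = - \frac{\left(-4\right) k}{4} = k$)
$Z{\left(n \right)} = \frac{\left(3 + n\right) \left(4 + \frac{2}{n}\right)}{n}$
$- 3468 Z{\left(4 \right)} = - 3468 \left(4 + \frac{6}{16} + \frac{14}{4}\right) = - 3468 \left(4 + 6 \cdot \frac{1}{16} + 14 \cdot \frac{1}{4}\right) = - 3468 \left(4 + \frac{3}{8} + \frac{7}{2}\right) = \left(-3468\right) \frac{63}{8} = - \frac{54621}{2}$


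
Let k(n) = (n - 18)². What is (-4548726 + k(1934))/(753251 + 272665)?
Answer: -438835/512958 ≈ -0.85550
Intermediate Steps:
k(n) = (-18 + n)²
(-4548726 + k(1934))/(753251 + 272665) = (-4548726 + (-18 + 1934)²)/(753251 + 272665) = (-4548726 + 1916²)/1025916 = (-4548726 + 3671056)*(1/1025916) = -877670*1/1025916 = -438835/512958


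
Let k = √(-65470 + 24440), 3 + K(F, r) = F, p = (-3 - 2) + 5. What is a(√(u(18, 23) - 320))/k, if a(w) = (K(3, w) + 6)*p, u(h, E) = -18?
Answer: 0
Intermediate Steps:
p = 0 (p = -5 + 5 = 0)
K(F, r) = -3 + F
k = I*√41030 (k = √(-41030) = I*√41030 ≈ 202.56*I)
a(w) = 0 (a(w) = ((-3 + 3) + 6)*0 = (0 + 6)*0 = 6*0 = 0)
a(√(u(18, 23) - 320))/k = 0/((I*√41030)) = 0*(-I*√41030/41030) = 0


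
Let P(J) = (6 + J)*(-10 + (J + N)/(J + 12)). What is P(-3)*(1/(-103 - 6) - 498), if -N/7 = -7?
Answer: 2388452/327 ≈ 7304.1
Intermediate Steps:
N = 49 (N = -7*(-7) = 49)
P(J) = (-10 + (49 + J)/(12 + J))*(6 + J) (P(J) = (6 + J)*(-10 + (J + 49)/(J + 12)) = (6 + J)*(-10 + (49 + J)/(12 + J)) = (-10 + (49 + J)/(12 + J))*(6 + J))
P(-3)*(1/(-103 - 6) - 498) = ((-426 - 125*(-3) - 9*(-3)²)/(12 - 3))*(1/(-103 - 6) - 498) = ((-426 + 375 - 9*9)/9)*(1/(-109) - 498) = ((-426 + 375 - 81)/9)*(-1/109 - 498) = ((⅑)*(-132))*(-54283/109) = -44/3*(-54283/109) = 2388452/327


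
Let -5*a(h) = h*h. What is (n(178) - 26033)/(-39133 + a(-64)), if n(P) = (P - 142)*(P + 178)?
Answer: 66085/199761 ≈ 0.33082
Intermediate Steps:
a(h) = -h²/5 (a(h) = -h*h/5 = -h²/5)
n(P) = (-142 + P)*(178 + P)
(n(178) - 26033)/(-39133 + a(-64)) = ((-25276 + 178² + 36*178) - 26033)/(-39133 - ⅕*(-64)²) = ((-25276 + 31684 + 6408) - 26033)/(-39133 - ⅕*4096) = (12816 - 26033)/(-39133 - 4096/5) = -13217/(-199761/5) = -13217*(-5/199761) = 66085/199761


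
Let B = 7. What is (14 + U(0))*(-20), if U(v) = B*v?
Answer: -280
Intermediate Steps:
U(v) = 7*v
(14 + U(0))*(-20) = (14 + 7*0)*(-20) = (14 + 0)*(-20) = 14*(-20) = -280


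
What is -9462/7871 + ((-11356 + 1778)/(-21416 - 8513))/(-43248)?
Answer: -360217605163/299646514248 ≈ -1.2021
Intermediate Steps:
-9462/7871 + ((-11356 + 1778)/(-21416 - 8513))/(-43248) = -9462*1/7871 - 9578/(-29929)*(-1/43248) = -9462/7871 - 9578*(-1/29929)*(-1/43248) = -9462/7871 + (9578/29929)*(-1/43248) = -9462/7871 - 4789/647184696 = -360217605163/299646514248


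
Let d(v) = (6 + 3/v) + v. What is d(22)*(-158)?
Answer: -48901/11 ≈ -4445.5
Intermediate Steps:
d(v) = 6 + v + 3/v
d(22)*(-158) = (6 + 22 + 3/22)*(-158) = (619/22)*(-158) = -48901/11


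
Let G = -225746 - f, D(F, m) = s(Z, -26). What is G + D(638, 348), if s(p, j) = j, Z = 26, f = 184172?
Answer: -409944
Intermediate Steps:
D(F, m) = -26
G = -409918 (G = -225746 - 1*184172 = -225746 - 184172 = -409918)
G + D(638, 348) = -409918 - 26 = -409944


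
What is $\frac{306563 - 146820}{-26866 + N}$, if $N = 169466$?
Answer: $\frac{5153}{4600} \approx 1.1202$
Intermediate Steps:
$\frac{306563 - 146820}{-26866 + N} = \frac{306563 - 146820}{-26866 + 169466} = \frac{159743}{142600} = 159743 \cdot \frac{1}{142600} = \frac{5153}{4600}$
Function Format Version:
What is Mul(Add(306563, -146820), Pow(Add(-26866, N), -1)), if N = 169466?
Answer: Rational(5153, 4600) ≈ 1.1202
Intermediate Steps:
Mul(Add(306563, -146820), Pow(Add(-26866, N), -1)) = Mul(Add(306563, -146820), Pow(Add(-26866, 169466), -1)) = Mul(159743, Pow(142600, -1)) = Mul(159743, Rational(1, 142600)) = Rational(5153, 4600)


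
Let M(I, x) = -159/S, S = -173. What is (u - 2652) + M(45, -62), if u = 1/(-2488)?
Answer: -1141089029/430424 ≈ -2651.1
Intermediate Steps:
M(I, x) = 159/173 (M(I, x) = -159/(-173) = -159*(-1/173) = 159/173)
u = -1/2488 ≈ -0.00040193
(u - 2652) + M(45, -62) = (-1/2488 - 2652) + 159/173 = -6598177/2488 + 159/173 = -1141089029/430424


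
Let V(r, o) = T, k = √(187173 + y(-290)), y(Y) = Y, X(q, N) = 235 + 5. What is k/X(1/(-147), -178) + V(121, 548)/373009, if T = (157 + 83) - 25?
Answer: 215/373009 + √186883/240 ≈ 1.8018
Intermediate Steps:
X(q, N) = 240
k = √186883 (k = √(187173 - 290) = √186883 ≈ 432.30)
T = 215 (T = 240 - 25 = 215)
V(r, o) = 215
k/X(1/(-147), -178) + V(121, 548)/373009 = √186883/240 + 215/373009 = 215/373009 + √186883/240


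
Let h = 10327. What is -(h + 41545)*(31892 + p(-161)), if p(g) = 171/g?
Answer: -266333723552/161 ≈ -1.6542e+9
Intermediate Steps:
-(h + 41545)*(31892 + p(-161)) = -(10327 + 41545)*(31892 + 171/(-161)) = -51872*(31892 + 171*(-1/161)) = -51872*(31892 - 171/161) = -51872*5134441/161 = -1*266333723552/161 = -266333723552/161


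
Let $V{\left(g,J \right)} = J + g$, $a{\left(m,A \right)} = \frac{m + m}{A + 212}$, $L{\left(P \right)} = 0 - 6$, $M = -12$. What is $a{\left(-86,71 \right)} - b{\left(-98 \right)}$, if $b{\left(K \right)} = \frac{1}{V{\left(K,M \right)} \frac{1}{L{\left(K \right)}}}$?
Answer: $- \frac{10309}{15565} \approx -0.66232$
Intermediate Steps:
$L{\left(P \right)} = -6$
$a{\left(m,A \right)} = \frac{2 m}{212 + A}$
$b{\left(K \right)} = \frac{1}{2 - \frac{K}{6}}$ ($b{\left(K \right)} = \frac{1}{\left(-12 + K\right) \frac{1}{-6}} = \frac{1}{\left(-12 + K\right) \left(- \frac{1}{6}\right)} = \frac{1}{2 - \frac{K}{6}}$)
$a{\left(-86,71 \right)} - b{\left(-98 \right)} = 2 \left(-86\right) \frac{1}{212 + 71} - - \frac{6}{-12 - 98} = 2 \left(-86\right) \frac{1}{283} - - \frac{6}{-110} = 2 \left(-86\right) \frac{1}{283} - \left(-6\right) \left(- \frac{1}{110}\right) = - \frac{172}{283} - \frac{3}{55} = - \frac{10309}{15565}$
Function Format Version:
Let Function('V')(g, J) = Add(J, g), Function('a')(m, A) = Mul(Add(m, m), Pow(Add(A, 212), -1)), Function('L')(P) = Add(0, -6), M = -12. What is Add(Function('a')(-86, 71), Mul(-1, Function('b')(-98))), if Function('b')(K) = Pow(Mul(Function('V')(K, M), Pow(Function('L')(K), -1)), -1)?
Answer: Rational(-10309, 15565) ≈ -0.66232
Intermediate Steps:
Function('L')(P) = -6
Function('a')(m, A) = Mul(2, m, Pow(Add(212, A), -1)) (Function('a')(m, A) = Mul(Mul(2, m), Pow(Add(212, A), -1)) = Mul(2, m, Pow(Add(212, A), -1)))
Function('b')(K) = Pow(Add(2, Mul(Rational(-1, 6), K)), -1) (Function('b')(K) = Pow(Mul(Add(-12, K), Pow(-6, -1)), -1) = Pow(Mul(Add(-12, K), Rational(-1, 6)), -1) = Pow(Add(2, Mul(Rational(-1, 6), K)), -1))
Add(Function('a')(-86, 71), Mul(-1, Function('b')(-98))) = Add(Mul(2, -86, Pow(Add(212, 71), -1)), Mul(-1, Mul(-6, Pow(Add(-12, -98), -1)))) = Add(Mul(2, -86, Pow(283, -1)), Mul(-1, Mul(-6, Pow(-110, -1)))) = Add(Mul(2, -86, Rational(1, 283)), Mul(-1, Mul(-6, Rational(-1, 110)))) = Add(Rational(-172, 283), Mul(-1, Rational(3, 55))) = Add(Rational(-172, 283), Rational(-3, 55)) = Rational(-10309, 15565)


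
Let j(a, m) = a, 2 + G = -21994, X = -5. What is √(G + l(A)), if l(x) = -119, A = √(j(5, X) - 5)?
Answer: I*√22115 ≈ 148.71*I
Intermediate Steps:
G = -21996 (G = -2 - 21994 = -21996)
A = 0 (A = √(5 - 5) = √0 = 0)
√(G + l(A)) = √(-21996 - 119) = √(-22115) = I*√22115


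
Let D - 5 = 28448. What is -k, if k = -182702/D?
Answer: 182702/28453 ≈ 6.4212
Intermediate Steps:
D = 28453 (D = 5 + 28448 = 28453)
k = -182702/28453 ≈ -6.4212
-k = -1*(-182702/28453) = 182702/28453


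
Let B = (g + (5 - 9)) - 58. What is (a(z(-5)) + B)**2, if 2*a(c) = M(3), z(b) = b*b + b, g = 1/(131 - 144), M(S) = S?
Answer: 2480625/676 ≈ 3669.6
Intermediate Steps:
g = -1/13 (g = 1/(-13) = -1/13 ≈ -0.076923)
z(b) = b + b**2 (z(b) = b**2 + b = b + b**2)
a(c) = 3/2 (a(c) = (1/2)*3 = 3/2)
B = -807/13 (B = (-1/13 + (5 - 9)) - 58 = (-1/13 - 4) - 58 = -53/13 - 58 = -807/13 ≈ -62.077)
(a(z(-5)) + B)**2 = (3/2 - 807/13)**2 = (-1575/26)**2 = 2480625/676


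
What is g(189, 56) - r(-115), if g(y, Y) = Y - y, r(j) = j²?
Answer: -13358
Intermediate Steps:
g(189, 56) - r(-115) = (56 - 1*189) - 1*(-115)² = (56 - 189) - 1*13225 = -133 - 13225 = -13358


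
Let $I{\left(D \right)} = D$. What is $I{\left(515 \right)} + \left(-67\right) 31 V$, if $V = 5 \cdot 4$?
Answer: $-41025$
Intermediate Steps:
$V = 20$
$I{\left(515 \right)} + \left(-67\right) 31 V = 515 + \left(-67\right) 31 \cdot 20 = 515 - 41540 = -41025$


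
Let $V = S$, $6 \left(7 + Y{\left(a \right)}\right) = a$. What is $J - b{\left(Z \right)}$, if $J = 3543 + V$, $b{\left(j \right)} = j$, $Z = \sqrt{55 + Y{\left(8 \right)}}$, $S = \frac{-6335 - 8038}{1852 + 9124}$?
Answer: $\frac{38873595}{10976} - \frac{2 \sqrt{111}}{3} \approx 3534.7$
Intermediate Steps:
$Y{\left(a \right)} = -7 + \frac{a}{6}$
$S = - \frac{14373}{10976} \approx -1.3095$
$V = - \frac{14373}{10976} \approx -1.3095$
$Z = \frac{2 \sqrt{111}}{3}$ ($Z = \sqrt{55 + \left(-7 + \frac{1}{6} \cdot 8\right)} = \sqrt{55 + \left(-7 + \frac{4}{3}\right)} = \sqrt{55 - \frac{17}{3}} = \sqrt{\frac{148}{3}} = \frac{2 \sqrt{111}}{3} \approx 7.0238$)
$J = \frac{38873595}{10976}$ ($J = 3543 - \frac{14373}{10976} = \frac{38873595}{10976} \approx 3541.7$)
$J - b{\left(Z \right)} = \frac{38873595}{10976} - \frac{2 \sqrt{111}}{3}$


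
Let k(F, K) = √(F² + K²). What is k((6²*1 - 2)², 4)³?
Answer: 5345408*√83522 ≈ 1.5448e+9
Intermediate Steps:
k((6²*1 - 2)², 4)³ = (√(((6²*1 - 2)²)² + 4²))³ = (√(((36*1 - 2)²)² + 16))³ = (√(((36 - 2)²)² + 16))³ = (√((34²)² + 16))³ = (√(1156² + 16))³ = (√(1336336 + 16))³ = (√1336352)³ = (4*√83522)³ = 5345408*√83522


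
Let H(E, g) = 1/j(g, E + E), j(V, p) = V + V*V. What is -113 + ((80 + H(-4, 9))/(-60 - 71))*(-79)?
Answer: -763391/11790 ≈ -64.749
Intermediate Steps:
j(V, p) = V + V²
H(E, g) = 1/(g*(1 + g))
-113 + ((80 + H(-4, 9))/(-60 - 71))*(-79) = -113 + ((80 + 1/(9*(1 + 9)))/(-60 - 71))*(-79) = -113 + ((80 + (⅑)/10)/(-131))*(-79) = -113 + ((80 + (⅑)*(⅒))*(-1/131))*(-79) = -113 + ((80 + 1/90)*(-1/131))*(-79) = -113 + ((7201/90)*(-1/131))*(-79) = -113 - 7201/11790*(-79) = -113 + 568879/11790 = -763391/11790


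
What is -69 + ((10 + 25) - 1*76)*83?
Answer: -3472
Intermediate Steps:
-69 + ((10 + 25) - 1*76)*83 = -69 + (35 - 76)*83 = -69 - 41*83 = -69 - 3403 = -3472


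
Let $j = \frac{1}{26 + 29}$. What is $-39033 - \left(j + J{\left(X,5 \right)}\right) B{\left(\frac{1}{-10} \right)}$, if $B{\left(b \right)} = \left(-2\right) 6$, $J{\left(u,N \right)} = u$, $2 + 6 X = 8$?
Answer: $- \frac{2146143}{55} \approx -39021.0$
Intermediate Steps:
$X = 1$ ($X = - \frac{1}{3} + \frac{1}{6} \cdot 8 = - \frac{1}{3} + \frac{4}{3} = 1$)
$B{\left(b \right)} = -12$
$j = \frac{1}{55} \approx 0.018182$
$-39033 - \left(j + J{\left(X,5 \right)}\right) B{\left(\frac{1}{-10} \right)} = -39033 - \left(\frac{1}{55} + 1\right) \left(-12\right) = -39033 - \frac{56}{55} \left(-12\right) = -39033 - - \frac{672}{55} = -39033 + \frac{672}{55} = - \frac{2146143}{55}$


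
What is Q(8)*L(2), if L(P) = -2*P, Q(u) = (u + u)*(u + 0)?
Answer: -512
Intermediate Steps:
Q(u) = 2*u**2 (Q(u) = (2*u)*u = 2*u**2)
Q(8)*L(2) = (2*8**2)*(-2*2) = (2*64)*(-4) = 128*(-4) = -512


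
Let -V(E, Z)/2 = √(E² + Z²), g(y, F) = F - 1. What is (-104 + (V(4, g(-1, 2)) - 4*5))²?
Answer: 15444 + 496*√17 ≈ 17489.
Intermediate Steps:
g(y, F) = -1 + F
V(E, Z) = -2*√(E² + Z²)
(-104 + (V(4, g(-1, 2)) - 4*5))² = (-104 + (-2*√(4² + (-1 + 2)²) - 4*5))² = (-104 + (-2*√(16 + 1²) - 20))² = (-104 + (-2*√(16 + 1) - 20))² = (-104 + (-2*√17 - 20))² = (-104 + (-20 - 2*√17))² = (-124 - 2*√17)²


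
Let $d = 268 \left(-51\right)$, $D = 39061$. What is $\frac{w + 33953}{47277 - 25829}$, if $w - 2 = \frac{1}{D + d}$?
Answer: $\frac{30793547}{19451038} \approx 1.5831$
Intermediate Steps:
$d = -13668$
$w = \frac{50787}{25393}$ ($w = 2 + \frac{1}{39061 - 13668} = 2 + \frac{1}{25393} = \frac{50787}{25393} \approx 2.0$)
$\frac{w + 33953}{47277 - 25829} = \frac{\frac{50787}{25393} + 33953}{47277 - 25829} = \frac{862219316}{25393 \cdot 21448} = \frac{862219316}{25393} \cdot \frac{1}{21448} = \frac{30793547}{19451038}$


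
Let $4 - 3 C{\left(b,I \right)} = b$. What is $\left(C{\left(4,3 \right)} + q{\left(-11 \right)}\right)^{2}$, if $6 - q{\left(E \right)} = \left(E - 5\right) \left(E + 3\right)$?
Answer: $14884$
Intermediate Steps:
$q{\left(E \right)} = 6 - \left(-5 + E\right) \left(3 + E\right)$ ($q{\left(E \right)} = 6 - \left(E - 5\right) \left(E + 3\right) = 6 - \left(-5 + E\right) \left(3 + E\right)$)
$C{\left(b,I \right)} = \frac{4}{3} - \frac{b}{3}$
$\left(C{\left(4,3 \right)} + q{\left(-11 \right)}\right)^{2} = \left(\left(\frac{4}{3} - \frac{4}{3}\right) + \left(21 - \left(-11\right)^{2} + 2 \left(-11\right)\right)\right)^{2} = \left(\left(\frac{4}{3} - \frac{4}{3}\right) - 122\right)^{2} = \left(0 - 122\right)^{2} = \left(-122\right)^{2} = 14884$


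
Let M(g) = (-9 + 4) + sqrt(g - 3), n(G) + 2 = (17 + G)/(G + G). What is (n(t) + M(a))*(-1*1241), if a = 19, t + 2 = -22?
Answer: 170017/48 ≈ 3542.0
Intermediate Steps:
t = -24 (t = -2 - 22 = -24)
n(G) = -2 + (17 + G)/(2*G) (n(G) = -2 + (17 + G)/(G + G) = -2 + (17 + G)/((2*G)) = -2 + (17 + G)*(1/(2*G)) = -2 + (17 + G)/(2*G))
M(g) = -5 + sqrt(-3 + g)
(n(t) + M(a))*(-1*1241) = ((1/2)*(17 - 3*(-24))/(-24) + (-5 + sqrt(-3 + 19)))*(-1*1241) = ((1/2)*(-1/24)*(17 + 72) + (-5 + sqrt(16)))*(-1241) = ((1/2)*(-1/24)*89 + (-5 + 4))*(-1241) = (-89/48 - 1)*(-1241) = -137/48*(-1241) = 170017/48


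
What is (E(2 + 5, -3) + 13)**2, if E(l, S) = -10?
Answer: 9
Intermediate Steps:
(E(2 + 5, -3) + 13)**2 = (-10 + 13)**2 = 3**2 = 9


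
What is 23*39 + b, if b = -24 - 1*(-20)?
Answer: 893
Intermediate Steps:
b = -4 (b = -24 + 20 = -4)
23*39 + b = 23*39 - 4 = 897 - 4 = 893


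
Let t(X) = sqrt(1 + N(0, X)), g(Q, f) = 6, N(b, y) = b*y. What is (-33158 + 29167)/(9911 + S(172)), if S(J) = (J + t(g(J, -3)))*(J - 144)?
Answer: -307/1135 ≈ -0.27048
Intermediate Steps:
t(X) = 1 (t(X) = sqrt(1 + 0*X) = sqrt(1 + 0) = sqrt(1) = 1)
S(J) = (1 + J)*(-144 + J) (S(J) = (J + 1)*(J - 144) = (1 + J)*(-144 + J))
(-33158 + 29167)/(9911 + S(172)) = (-33158 + 29167)/(9911 + (-144 + 172**2 - 143*172)) = -3991/(9911 + (-144 + 29584 - 24596)) = -3991/(9911 + 4844) = -3991/14755 = -3991*1/14755 = -307/1135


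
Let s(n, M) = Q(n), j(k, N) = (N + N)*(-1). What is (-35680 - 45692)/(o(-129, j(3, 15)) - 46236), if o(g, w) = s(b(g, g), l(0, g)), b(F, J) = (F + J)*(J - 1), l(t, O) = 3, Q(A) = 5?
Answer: 81372/46231 ≈ 1.7601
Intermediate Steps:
b(F, J) = (-1 + J)*(F + J) (b(F, J) = (F + J)*(-1 + J) = (-1 + J)*(F + J))
j(k, N) = -2*N (j(k, N) = (2*N)*(-1) = -2*N)
s(n, M) = 5
o(g, w) = 5
(-35680 - 45692)/(o(-129, j(3, 15)) - 46236) = (-35680 - 45692)/(5 - 46236) = -81372/(-46231) = -81372*(-1/46231) = 81372/46231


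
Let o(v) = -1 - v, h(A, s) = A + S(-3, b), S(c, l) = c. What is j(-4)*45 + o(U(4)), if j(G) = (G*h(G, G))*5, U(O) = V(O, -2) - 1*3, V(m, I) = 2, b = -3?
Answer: 6300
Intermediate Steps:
U(O) = -1 (U(O) = 2 - 1*3 = 2 - 3 = -1)
h(A, s) = -3 + A (h(A, s) = A - 3 = -3 + A)
j(G) = 5*G*(-3 + G) (j(G) = (G*(-3 + G))*5 = 5*G*(-3 + G))
j(-4)*45 + o(U(4)) = (5*(-4)*(-3 - 4))*45 + (-1 - 1*(-1)) = (5*(-4)*(-7))*45 + (-1 + 1) = 140*45 + 0 = 6300 + 0 = 6300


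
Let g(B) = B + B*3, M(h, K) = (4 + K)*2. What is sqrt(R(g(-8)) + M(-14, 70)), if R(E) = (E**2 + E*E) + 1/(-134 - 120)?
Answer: sqrt(141676882)/254 ≈ 46.861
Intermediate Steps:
M(h, K) = 8 + 2*K
g(B) = 4*B (g(B) = B + 3*B = 4*B)
R(E) = -1/254 + 2*E**2 (R(E) = (E**2 + E**2) + 1/(-254) = 2*E**2 - 1/254 = -1/254 + 2*E**2)
sqrt(R(g(-8)) + M(-14, 70)) = sqrt((-1/254 + 2*(4*(-8))**2) + (8 + 2*70)) = sqrt((-1/254 + 2*(-32)**2) + (8 + 140)) = sqrt((-1/254 + 2*1024) + 148) = sqrt((-1/254 + 2048) + 148) = sqrt(520191/254 + 148) = sqrt(557783/254) = sqrt(141676882)/254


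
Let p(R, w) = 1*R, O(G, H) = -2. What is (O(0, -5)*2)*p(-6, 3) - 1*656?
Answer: -632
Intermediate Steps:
p(R, w) = R
(O(0, -5)*2)*p(-6, 3) - 1*656 = -2*2*(-6) - 1*656 = -4*(-6) - 656 = 24 - 656 = -632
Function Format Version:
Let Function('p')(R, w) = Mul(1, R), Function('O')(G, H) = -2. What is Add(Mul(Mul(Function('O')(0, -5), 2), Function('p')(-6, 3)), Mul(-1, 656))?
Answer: -632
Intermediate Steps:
Function('p')(R, w) = R
Add(Mul(Mul(Function('O')(0, -5), 2), Function('p')(-6, 3)), Mul(-1, 656)) = Add(Mul(Mul(-2, 2), -6), Mul(-1, 656)) = Add(Mul(-4, -6), -656) = Add(24, -656) = -632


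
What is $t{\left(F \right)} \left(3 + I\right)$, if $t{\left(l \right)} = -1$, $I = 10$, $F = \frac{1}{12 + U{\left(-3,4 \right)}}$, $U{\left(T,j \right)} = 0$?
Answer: $-13$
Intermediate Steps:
$F = \frac{1}{12}$ ($F = \frac{1}{12 + 0} = \frac{1}{12} \approx 0.083333$)
$t{\left(F \right)} \left(3 + I\right) = - (3 + 10) = \left(-1\right) 13 = -13$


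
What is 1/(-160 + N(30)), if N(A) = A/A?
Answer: -1/159 ≈ -0.0062893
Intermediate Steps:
N(A) = 1
1/(-160 + N(30)) = 1/(-160 + 1) = 1/(-159) = -1/159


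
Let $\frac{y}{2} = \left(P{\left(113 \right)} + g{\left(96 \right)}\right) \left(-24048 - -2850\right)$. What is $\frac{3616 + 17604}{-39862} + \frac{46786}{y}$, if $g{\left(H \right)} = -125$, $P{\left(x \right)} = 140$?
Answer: $- \frac{3839907583}{6337460070} \approx -0.60591$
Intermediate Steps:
$y = -635940$ ($y = 2 \left(140 - 125\right) \left(-24048 - -2850\right) = 2 \cdot 15 \left(-24048 + \left(-2782 + 5632\right)\right) = 2 \cdot 15 \left(-24048 + 2850\right) = 2 \cdot 15 \left(-21198\right) = 2 \left(-317970\right) = -635940$)
$\frac{3616 + 17604}{-39862} + \frac{46786}{y} = \frac{3616 + 17604}{-39862} + \frac{46786}{-635940} = 21220 \left(- \frac{1}{39862}\right) + 46786 \left(- \frac{1}{635940}\right) = - \frac{10610}{19931} - \frac{23393}{317970} = - \frac{3839907583}{6337460070}$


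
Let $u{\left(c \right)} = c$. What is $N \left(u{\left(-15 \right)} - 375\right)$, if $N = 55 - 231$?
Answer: $68640$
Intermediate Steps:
$N = -176$ ($N = 55 - 231 = -176$)
$N \left(u{\left(-15 \right)} - 375\right) = - 176 \left(-15 - 375\right) = \left(-176\right) \left(-390\right) = 68640$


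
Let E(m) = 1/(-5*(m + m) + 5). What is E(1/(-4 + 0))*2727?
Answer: 1818/5 ≈ 363.60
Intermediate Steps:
E(m) = 1/(5 - 10*m) (E(m) = 1/(-10*m + 5) = 1/(5 - 10*m))
E(1/(-4 + 0))*2727 = -1/(-5 + 10/(-4 + 0))*2727 = -1/(-5 + 10/(-4))*2727 = -1/(-5 + 10*(-¼))*2727 = -1/(-5 - 5/2)*2727 = -1/(-15/2)*2727 = -1*(-2/15)*2727 = (2/15)*2727 = 1818/5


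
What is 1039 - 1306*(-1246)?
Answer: 1628315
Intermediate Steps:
1039 - 1306*(-1246) = 1039 + 1627276 = 1628315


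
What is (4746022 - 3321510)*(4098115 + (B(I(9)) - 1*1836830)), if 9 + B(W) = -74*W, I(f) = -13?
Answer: 3222585177856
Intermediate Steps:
B(W) = -9 - 74*W
(4746022 - 3321510)*(4098115 + (B(I(9)) - 1*1836830)) = (4746022 - 3321510)*(4098115 + ((-9 - 74*(-13)) - 1*1836830)) = 1424512*(4098115 + ((-9 + 962) - 1836830)) = 1424512*(4098115 + (953 - 1836830)) = 1424512*(4098115 - 1835877) = 1424512*2262238 = 3222585177856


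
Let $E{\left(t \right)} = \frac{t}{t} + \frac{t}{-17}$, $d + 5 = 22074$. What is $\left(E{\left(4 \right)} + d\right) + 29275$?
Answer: $\frac{872861}{17} \approx 51345.0$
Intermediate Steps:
$d = 22069$ ($d = -5 + 22074 = 22069$)
$E{\left(t \right)} = 1 - \frac{t}{17}$ ($E{\left(t \right)} = 1 + t \left(- \frac{1}{17}\right) = 1 - \frac{t}{17}$)
$\left(E{\left(4 \right)} + d\right) + 29275 = \left(\left(1 - \frac{4}{17}\right) + 22069\right) + 29275 = \left(\frac{13}{17} + 22069\right) + 29275 = \frac{375186}{17} + 29275 = \frac{872861}{17}$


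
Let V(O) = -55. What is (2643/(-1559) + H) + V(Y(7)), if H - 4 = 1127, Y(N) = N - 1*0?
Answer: 1674841/1559 ≈ 1074.3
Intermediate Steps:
Y(N) = N (Y(N) = N + 0 = N)
H = 1131 (H = 4 + 1127 = 1131)
(2643/(-1559) + H) + V(Y(7)) = (2643/(-1559) + 1131) - 55 = (2643*(-1/1559) + 1131) - 55 = (-2643/1559 + 1131) - 55 = 1760586/1559 - 55 = 1674841/1559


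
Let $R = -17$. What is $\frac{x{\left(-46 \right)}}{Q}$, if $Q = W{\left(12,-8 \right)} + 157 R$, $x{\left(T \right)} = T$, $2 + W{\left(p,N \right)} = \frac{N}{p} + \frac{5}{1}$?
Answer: $\frac{69}{4000} \approx 0.01725$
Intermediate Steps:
$W{\left(p,N \right)} = 3 + \frac{N}{p}$ ($W{\left(p,N \right)} = -2 + \left(\frac{N}{p} + \frac{5}{1}\right) = -2 + \left(\frac{N}{p} + 5 \cdot 1\right) = -2 + \left(\frac{N}{p} + 5\right) = -2 + \left(5 + \frac{N}{p}\right) = 3 + \frac{N}{p}$)
$Q = - \frac{8000}{3}$ ($Q = \left(3 - \frac{8}{12}\right) + 157 \left(-17\right) = \left(3 - \frac{2}{3}\right) - 2669 = \frac{7}{3} - 2669 = - \frac{8000}{3} \approx -2666.7$)
$\frac{x{\left(-46 \right)}}{Q} = - \frac{46}{- \frac{8000}{3}} = \left(-46\right) \left(- \frac{3}{8000}\right) = \frac{69}{4000}$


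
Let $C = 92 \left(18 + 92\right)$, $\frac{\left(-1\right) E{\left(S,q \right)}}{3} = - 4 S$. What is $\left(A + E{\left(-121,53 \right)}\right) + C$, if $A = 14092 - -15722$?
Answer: $38482$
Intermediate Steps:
$E{\left(S,q \right)} = 12 S$ ($E{\left(S,q \right)} = - 3 \left(- 4 S\right) = 12 S$)
$C = 10120$ ($C = 92 \cdot 110 = 10120$)
$A = 29814$ ($A = 14092 + 15722 = 29814$)
$\left(A + E{\left(-121,53 \right)}\right) + C = \left(29814 + 12 \left(-121\right)\right) + 10120 = \left(29814 - 1452\right) + 10120 = 28362 + 10120 = 38482$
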